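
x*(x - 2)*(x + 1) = x^3 - x^2 - 2*x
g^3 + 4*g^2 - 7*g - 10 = (g - 2)*(g + 1)*(g + 5)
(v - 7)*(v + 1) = v^2 - 6*v - 7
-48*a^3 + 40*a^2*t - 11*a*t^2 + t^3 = (-4*a + t)^2*(-3*a + t)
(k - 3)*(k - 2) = k^2 - 5*k + 6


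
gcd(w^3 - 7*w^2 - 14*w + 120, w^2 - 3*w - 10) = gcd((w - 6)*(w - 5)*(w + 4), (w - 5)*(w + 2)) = w - 5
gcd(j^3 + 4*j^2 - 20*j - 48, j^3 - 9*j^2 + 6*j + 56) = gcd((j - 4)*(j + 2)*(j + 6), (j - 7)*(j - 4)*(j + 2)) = j^2 - 2*j - 8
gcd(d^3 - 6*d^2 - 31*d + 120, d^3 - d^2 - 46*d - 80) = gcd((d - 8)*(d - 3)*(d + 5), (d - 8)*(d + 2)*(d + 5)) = d^2 - 3*d - 40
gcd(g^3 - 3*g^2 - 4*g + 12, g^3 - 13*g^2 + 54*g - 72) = g - 3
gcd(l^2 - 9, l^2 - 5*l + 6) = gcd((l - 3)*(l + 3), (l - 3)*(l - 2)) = l - 3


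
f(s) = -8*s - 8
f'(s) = -8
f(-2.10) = 8.80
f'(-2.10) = -8.00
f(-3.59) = 20.72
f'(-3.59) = -8.00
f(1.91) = -23.28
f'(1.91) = -8.00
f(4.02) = -40.16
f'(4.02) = -8.00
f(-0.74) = -2.08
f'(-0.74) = -8.00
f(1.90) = -23.20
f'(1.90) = -8.00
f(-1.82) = 6.56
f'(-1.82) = -8.00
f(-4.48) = 27.84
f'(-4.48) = -8.00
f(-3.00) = 16.00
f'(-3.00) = -8.00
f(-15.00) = 112.00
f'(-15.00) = -8.00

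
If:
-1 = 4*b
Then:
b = -1/4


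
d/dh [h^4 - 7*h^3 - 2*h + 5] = 4*h^3 - 21*h^2 - 2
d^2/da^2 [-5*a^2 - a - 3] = -10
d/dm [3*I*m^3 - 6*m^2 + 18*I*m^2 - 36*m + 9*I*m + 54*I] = 9*I*m^2 + m*(-12 + 36*I) - 36 + 9*I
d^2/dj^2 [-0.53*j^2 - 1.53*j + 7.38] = -1.06000000000000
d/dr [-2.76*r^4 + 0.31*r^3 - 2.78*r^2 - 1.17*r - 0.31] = -11.04*r^3 + 0.93*r^2 - 5.56*r - 1.17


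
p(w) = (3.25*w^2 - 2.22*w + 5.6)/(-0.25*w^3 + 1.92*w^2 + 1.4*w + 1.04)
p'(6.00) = 1.96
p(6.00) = 4.45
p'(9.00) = 31.71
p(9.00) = -19.01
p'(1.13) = -0.47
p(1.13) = 1.54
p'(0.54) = -2.69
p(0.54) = 2.31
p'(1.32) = -0.22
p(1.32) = 1.47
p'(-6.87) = 0.11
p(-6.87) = 1.07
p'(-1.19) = 4.64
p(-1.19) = 5.11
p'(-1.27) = 4.12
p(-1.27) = 4.76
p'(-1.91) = 1.66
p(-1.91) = 3.05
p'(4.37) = 0.72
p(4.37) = 2.52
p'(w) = (6.5*w - 2.22)/(-0.25*w^3 + 1.92*w^2 + 1.4*w + 1.04) + (0.75*w^2 - 3.84*w - 1.4)*(3.25*w^2 - 2.22*w + 5.6)/(-0.25*w^3 + 1.92*w^2 + 1.4*w + 1.04)^2 = (0.8125*w^4 - 1.11*w^3 + 13.0124*w^2 - 14.744*w - 10.1488)/(0.0625*w^6 - 0.96*w^5 + 2.9864*w^4 + 4.856*w^3 + 5.9536*w^2 + 2.912*w + 1.0816)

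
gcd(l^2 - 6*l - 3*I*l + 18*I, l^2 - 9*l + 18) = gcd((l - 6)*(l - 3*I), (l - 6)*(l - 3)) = l - 6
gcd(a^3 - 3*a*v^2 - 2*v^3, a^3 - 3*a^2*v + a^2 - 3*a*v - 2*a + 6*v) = 1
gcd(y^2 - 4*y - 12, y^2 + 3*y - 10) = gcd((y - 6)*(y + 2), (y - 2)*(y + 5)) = 1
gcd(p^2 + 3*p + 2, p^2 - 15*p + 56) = 1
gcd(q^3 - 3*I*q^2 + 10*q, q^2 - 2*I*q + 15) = q - 5*I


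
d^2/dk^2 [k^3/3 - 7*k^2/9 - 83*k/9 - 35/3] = 2*k - 14/9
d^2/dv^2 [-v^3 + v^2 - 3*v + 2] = 2 - 6*v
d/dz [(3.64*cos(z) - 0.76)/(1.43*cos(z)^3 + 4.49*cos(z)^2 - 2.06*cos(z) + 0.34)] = (10.4104*cos(z)^3 + 13.0832*cos(z)^2 - 6.8248*cos(z) + 0.328)*sin(z)/(2.0449*cos(z)^6 + 12.8414*cos(z)^5 + 14.2685*cos(z)^4 - 17.5264*cos(z)^3 + 7.2968*cos(z)^2 - 1.4008*cos(z) + 0.1156)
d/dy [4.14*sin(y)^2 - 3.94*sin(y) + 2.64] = (8.28*sin(y) - 3.94)*cos(y)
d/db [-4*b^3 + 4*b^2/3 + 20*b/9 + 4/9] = -12*b^2 + 8*b/3 + 20/9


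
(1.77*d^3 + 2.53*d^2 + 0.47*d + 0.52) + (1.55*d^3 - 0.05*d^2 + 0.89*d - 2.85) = 3.32*d^3 + 2.48*d^2 + 1.36*d - 2.33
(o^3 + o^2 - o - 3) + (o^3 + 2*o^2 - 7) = 2*o^3 + 3*o^2 - o - 10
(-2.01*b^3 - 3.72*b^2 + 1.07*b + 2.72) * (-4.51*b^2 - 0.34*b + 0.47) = 9.0651*b^5 + 17.4606*b^4 - 4.5056*b^3 - 14.3794*b^2 - 0.4219*b + 1.2784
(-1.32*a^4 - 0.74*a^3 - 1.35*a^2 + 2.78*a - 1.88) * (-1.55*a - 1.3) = 2.046*a^5 + 2.863*a^4 + 3.0545*a^3 - 2.554*a^2 - 0.7*a + 2.444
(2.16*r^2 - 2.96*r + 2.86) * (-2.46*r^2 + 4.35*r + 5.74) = -5.3136*r^4 + 16.6776*r^3 - 7.5132*r^2 - 4.5494*r + 16.4164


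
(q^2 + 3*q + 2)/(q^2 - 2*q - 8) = (q + 1)/(q - 4)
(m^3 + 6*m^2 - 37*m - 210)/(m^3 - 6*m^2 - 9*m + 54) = (m^2 + 12*m + 35)/(m^2 - 9)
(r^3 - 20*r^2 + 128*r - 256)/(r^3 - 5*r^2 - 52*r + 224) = (r - 8)/(r + 7)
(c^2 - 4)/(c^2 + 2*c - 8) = (c + 2)/(c + 4)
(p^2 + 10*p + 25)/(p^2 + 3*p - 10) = (p + 5)/(p - 2)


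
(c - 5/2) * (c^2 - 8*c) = c^3 - 21*c^2/2 + 20*c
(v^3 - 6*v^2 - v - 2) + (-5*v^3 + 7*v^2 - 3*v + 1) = -4*v^3 + v^2 - 4*v - 1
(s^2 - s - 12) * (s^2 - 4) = s^4 - s^3 - 16*s^2 + 4*s + 48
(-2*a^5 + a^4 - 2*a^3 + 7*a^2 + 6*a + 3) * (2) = -4*a^5 + 2*a^4 - 4*a^3 + 14*a^2 + 12*a + 6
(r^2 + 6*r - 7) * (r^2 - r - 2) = r^4 + 5*r^3 - 15*r^2 - 5*r + 14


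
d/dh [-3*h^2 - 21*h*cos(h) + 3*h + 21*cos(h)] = 21*h*sin(h) - 6*h - 21*sqrt(2)*sin(h + pi/4) + 3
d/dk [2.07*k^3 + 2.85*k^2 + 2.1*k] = 6.21*k^2 + 5.7*k + 2.1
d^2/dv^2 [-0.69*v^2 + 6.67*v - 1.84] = -1.38000000000000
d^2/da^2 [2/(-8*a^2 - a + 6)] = 4*(64*a^2 + 8*a - (16*a + 1)^2 - 48)/(8*a^2 + a - 6)^3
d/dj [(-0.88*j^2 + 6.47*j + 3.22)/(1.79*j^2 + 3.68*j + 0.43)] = (-14.8197*j^2 - 12.2844*j - 9.0675)/(3.2041*j^4 + 13.1744*j^3 + 15.0818*j^2 + 3.1648*j + 0.1849)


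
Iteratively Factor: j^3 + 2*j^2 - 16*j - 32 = (j + 4)*(j^2 - 2*j - 8) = (j - 4)*(j + 4)*(j + 2)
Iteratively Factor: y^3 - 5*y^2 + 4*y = (y - 4)*(y^2 - y) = y*(y - 4)*(y - 1)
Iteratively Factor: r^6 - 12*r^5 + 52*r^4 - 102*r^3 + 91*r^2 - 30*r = (r - 3)*(r^5 - 9*r^4 + 25*r^3 - 27*r^2 + 10*r) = (r - 5)*(r - 3)*(r^4 - 4*r^3 + 5*r^2 - 2*r) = r*(r - 5)*(r - 3)*(r^3 - 4*r^2 + 5*r - 2) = r*(r - 5)*(r - 3)*(r - 2)*(r^2 - 2*r + 1) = r*(r - 5)*(r - 3)*(r - 2)*(r - 1)*(r - 1)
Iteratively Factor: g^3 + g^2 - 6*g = (g + 3)*(g^2 - 2*g) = g*(g + 3)*(g - 2)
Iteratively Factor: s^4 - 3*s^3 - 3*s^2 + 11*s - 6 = (s - 3)*(s^3 - 3*s + 2) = (s - 3)*(s - 1)*(s^2 + s - 2) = (s - 3)*(s - 1)*(s + 2)*(s - 1)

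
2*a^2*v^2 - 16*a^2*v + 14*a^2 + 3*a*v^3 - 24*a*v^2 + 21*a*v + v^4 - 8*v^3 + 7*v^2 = (a + v)*(2*a + v)*(v - 7)*(v - 1)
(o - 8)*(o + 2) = o^2 - 6*o - 16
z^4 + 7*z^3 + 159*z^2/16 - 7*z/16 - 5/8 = (z - 1/4)*(z + 1/4)*(z + 2)*(z + 5)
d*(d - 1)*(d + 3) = d^3 + 2*d^2 - 3*d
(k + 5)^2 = k^2 + 10*k + 25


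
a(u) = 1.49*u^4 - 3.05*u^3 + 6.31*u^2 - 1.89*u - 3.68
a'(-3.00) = -283.02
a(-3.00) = 261.82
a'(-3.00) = -283.02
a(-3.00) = 261.82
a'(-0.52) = -11.76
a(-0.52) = -0.45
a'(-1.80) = -89.01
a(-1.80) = 53.60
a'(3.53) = 190.80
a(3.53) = 165.47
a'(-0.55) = -12.59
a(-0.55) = -0.09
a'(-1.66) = -75.32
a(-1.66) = 42.11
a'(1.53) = 17.35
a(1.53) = 5.44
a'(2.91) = 104.22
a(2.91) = 75.94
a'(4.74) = 487.07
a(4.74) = 556.46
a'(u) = 5.96*u^3 - 9.15*u^2 + 12.62*u - 1.89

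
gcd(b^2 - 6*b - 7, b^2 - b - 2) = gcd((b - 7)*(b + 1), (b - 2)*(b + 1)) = b + 1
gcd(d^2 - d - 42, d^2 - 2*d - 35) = d - 7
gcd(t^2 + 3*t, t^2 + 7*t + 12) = t + 3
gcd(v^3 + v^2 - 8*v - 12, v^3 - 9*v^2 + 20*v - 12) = 1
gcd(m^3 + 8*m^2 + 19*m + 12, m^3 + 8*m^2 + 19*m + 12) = m^3 + 8*m^2 + 19*m + 12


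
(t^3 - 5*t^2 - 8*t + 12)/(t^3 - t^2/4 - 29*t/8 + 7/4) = 8*(t^2 - 7*t + 6)/(8*t^2 - 18*t + 7)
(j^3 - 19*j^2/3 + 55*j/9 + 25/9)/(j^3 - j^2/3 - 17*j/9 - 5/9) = (j - 5)/(j + 1)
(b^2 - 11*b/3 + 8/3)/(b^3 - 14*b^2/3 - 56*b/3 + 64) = (b - 1)/(b^2 - 2*b - 24)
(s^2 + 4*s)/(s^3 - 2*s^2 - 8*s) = (s + 4)/(s^2 - 2*s - 8)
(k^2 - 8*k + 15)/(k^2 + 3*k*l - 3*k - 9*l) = (k - 5)/(k + 3*l)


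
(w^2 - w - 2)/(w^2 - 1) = (w - 2)/(w - 1)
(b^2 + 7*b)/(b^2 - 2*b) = (b + 7)/(b - 2)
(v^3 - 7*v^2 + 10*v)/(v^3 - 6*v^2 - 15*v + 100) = v*(v - 2)/(v^2 - v - 20)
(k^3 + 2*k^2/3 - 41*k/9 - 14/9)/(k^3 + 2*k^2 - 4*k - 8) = (9*k^2 + 24*k + 7)/(9*(k^2 + 4*k + 4))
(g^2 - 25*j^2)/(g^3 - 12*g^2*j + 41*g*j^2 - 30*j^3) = (g + 5*j)/(g^2 - 7*g*j + 6*j^2)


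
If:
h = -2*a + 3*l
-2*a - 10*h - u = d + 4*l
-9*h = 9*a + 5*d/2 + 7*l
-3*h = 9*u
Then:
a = -97*u/4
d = 877*u/6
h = -3*u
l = -103*u/6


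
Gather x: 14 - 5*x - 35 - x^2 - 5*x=-x^2 - 10*x - 21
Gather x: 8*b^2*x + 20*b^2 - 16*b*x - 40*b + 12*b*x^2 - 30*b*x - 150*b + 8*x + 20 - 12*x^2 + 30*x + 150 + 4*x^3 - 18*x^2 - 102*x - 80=20*b^2 - 190*b + 4*x^3 + x^2*(12*b - 30) + x*(8*b^2 - 46*b - 64) + 90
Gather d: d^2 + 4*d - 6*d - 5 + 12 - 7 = d^2 - 2*d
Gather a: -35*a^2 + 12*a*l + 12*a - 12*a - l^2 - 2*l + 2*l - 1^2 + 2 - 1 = -35*a^2 + 12*a*l - l^2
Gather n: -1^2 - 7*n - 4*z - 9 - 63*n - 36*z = -70*n - 40*z - 10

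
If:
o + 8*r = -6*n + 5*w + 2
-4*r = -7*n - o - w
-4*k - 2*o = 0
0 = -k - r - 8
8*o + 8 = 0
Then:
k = 1/2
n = -94/41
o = -1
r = -17/2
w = -695/41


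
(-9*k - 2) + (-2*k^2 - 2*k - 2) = -2*k^2 - 11*k - 4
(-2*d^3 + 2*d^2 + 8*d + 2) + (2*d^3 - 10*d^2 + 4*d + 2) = -8*d^2 + 12*d + 4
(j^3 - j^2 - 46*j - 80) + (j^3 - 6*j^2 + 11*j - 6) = 2*j^3 - 7*j^2 - 35*j - 86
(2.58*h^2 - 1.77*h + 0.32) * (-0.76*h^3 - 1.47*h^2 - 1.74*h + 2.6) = -1.9608*h^5 - 2.4474*h^4 - 2.1305*h^3 + 9.3174*h^2 - 5.1588*h + 0.832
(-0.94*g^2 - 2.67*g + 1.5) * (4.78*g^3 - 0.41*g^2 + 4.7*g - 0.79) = -4.4932*g^5 - 12.3772*g^4 + 3.8467*g^3 - 12.4214*g^2 + 9.1593*g - 1.185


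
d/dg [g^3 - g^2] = g*(3*g - 2)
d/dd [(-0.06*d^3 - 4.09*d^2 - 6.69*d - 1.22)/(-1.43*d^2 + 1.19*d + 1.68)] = (0.0858*d^4 - 0.142799999999999*d^3 - 14.7362*d^2 - 17.2316*d - 9.7874)/(2.0449*d^4 - 3.4034*d^3 - 3.3887*d^2 + 3.9984*d + 2.8224)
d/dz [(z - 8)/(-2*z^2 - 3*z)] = 2*(z^2 - 16*z - 12)/(z^2*(4*z^2 + 12*z + 9))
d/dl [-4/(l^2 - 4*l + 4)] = 8*(l - 2)/(l^2 - 4*l + 4)^2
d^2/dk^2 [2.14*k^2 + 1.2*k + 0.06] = 4.28000000000000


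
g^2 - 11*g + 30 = (g - 6)*(g - 5)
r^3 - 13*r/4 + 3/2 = (r - 3/2)*(r - 1/2)*(r + 2)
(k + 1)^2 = k^2 + 2*k + 1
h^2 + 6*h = h*(h + 6)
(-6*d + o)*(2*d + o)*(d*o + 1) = -12*d^3*o - 4*d^2*o^2 - 12*d^2 + d*o^3 - 4*d*o + o^2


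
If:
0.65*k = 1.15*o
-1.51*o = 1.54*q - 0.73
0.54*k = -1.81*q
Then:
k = 1.85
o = 1.05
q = -0.55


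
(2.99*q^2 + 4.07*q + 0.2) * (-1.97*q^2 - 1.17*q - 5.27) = -5.8903*q^4 - 11.5162*q^3 - 20.9132*q^2 - 21.6829*q - 1.054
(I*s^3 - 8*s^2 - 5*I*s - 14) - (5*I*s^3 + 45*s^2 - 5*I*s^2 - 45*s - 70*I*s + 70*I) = -4*I*s^3 - 53*s^2 + 5*I*s^2 + 45*s + 65*I*s - 14 - 70*I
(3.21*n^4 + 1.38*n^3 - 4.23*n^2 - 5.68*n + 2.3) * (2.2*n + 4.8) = 7.062*n^5 + 18.444*n^4 - 2.682*n^3 - 32.8*n^2 - 22.204*n + 11.04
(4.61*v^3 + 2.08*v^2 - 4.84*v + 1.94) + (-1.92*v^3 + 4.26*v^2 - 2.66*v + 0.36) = 2.69*v^3 + 6.34*v^2 - 7.5*v + 2.3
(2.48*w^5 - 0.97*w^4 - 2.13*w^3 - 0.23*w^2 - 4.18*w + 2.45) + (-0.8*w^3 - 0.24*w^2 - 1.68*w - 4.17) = 2.48*w^5 - 0.97*w^4 - 2.93*w^3 - 0.47*w^2 - 5.86*w - 1.72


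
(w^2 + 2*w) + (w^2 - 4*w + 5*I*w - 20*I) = 2*w^2 - 2*w + 5*I*w - 20*I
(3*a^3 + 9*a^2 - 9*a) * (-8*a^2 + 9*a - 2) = -24*a^5 - 45*a^4 + 147*a^3 - 99*a^2 + 18*a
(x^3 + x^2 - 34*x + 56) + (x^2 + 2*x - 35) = x^3 + 2*x^2 - 32*x + 21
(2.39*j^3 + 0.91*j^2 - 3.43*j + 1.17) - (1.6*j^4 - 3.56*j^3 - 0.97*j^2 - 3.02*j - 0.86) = -1.6*j^4 + 5.95*j^3 + 1.88*j^2 - 0.41*j + 2.03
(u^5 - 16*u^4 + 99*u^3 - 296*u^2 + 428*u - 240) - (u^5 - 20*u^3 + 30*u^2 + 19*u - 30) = -16*u^4 + 119*u^3 - 326*u^2 + 409*u - 210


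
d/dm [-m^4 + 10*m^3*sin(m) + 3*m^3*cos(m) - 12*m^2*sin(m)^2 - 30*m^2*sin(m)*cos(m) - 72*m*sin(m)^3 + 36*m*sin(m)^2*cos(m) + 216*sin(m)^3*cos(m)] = -3*m^3*sin(m) + 10*m^3*cos(m) - 4*m^3 + 60*m^2*sin(m)^2 - 24*m^2*sin(m)*cos(m) + 30*m^2*sin(m) + 9*m^2*cos(m) - 30*m^2 - 108*m*sin(m)^3 - 216*m*sin(m)^2*cos(m) - 24*m*sin(m)^2 - 60*m*sin(m)*cos(m) + 72*m*sin(m) - 864*sin(m)^4 - 72*sin(m)^3 + 36*sin(m)^2*cos(m) + 648*sin(m)^2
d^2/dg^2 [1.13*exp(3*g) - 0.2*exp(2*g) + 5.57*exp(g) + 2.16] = (10.17*exp(2*g) - 0.8*exp(g) + 5.57)*exp(g)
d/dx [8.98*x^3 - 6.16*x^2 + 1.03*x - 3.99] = 26.94*x^2 - 12.32*x + 1.03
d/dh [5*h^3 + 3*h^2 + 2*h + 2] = 15*h^2 + 6*h + 2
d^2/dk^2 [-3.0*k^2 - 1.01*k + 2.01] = -6.00000000000000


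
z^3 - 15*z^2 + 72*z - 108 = (z - 6)^2*(z - 3)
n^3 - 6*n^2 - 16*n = n*(n - 8)*(n + 2)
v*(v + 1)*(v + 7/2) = v^3 + 9*v^2/2 + 7*v/2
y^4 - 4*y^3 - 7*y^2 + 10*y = y*(y - 5)*(y - 1)*(y + 2)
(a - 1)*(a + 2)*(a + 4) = a^3 + 5*a^2 + 2*a - 8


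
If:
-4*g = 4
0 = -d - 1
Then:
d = -1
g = -1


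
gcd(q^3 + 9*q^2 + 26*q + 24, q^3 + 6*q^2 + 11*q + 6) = q^2 + 5*q + 6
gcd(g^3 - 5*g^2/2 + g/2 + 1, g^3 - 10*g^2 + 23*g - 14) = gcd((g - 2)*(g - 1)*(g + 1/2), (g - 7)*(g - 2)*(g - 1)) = g^2 - 3*g + 2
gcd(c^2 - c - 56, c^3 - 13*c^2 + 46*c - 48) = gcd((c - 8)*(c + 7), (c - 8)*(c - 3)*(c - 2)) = c - 8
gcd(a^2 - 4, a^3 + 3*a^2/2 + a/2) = 1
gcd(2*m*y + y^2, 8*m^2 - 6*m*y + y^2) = 1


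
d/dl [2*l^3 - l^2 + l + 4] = 6*l^2 - 2*l + 1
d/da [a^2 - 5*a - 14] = 2*a - 5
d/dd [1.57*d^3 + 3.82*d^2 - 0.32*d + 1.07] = 4.71*d^2 + 7.64*d - 0.32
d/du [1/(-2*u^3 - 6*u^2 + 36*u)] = 3*(u^2 + 2*u - 6)/(2*u^2*(u^2 + 3*u - 18)^2)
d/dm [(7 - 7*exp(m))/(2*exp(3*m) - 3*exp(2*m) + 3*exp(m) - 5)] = (28*exp(3*m) - 63*exp(2*m) + 42*exp(m) + 14)*exp(m)/(4*exp(6*m) - 12*exp(5*m) + 21*exp(4*m) - 38*exp(3*m) + 39*exp(2*m) - 30*exp(m) + 25)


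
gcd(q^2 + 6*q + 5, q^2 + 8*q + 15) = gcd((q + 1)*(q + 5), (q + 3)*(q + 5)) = q + 5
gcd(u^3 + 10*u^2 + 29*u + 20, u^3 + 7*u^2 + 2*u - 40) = u^2 + 9*u + 20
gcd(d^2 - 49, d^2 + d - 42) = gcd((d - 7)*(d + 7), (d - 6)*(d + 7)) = d + 7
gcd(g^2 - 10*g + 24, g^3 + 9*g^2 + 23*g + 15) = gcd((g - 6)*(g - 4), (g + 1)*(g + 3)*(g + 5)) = 1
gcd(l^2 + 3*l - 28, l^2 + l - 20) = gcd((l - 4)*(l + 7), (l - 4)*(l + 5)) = l - 4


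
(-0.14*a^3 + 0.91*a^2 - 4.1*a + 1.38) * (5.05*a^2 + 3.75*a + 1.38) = -0.707*a^5 + 4.0705*a^4 - 17.4857*a^3 - 7.1502*a^2 - 0.483*a + 1.9044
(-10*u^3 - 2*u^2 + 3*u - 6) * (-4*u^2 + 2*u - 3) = 40*u^5 - 12*u^4 + 14*u^3 + 36*u^2 - 21*u + 18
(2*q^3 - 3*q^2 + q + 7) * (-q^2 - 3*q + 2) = -2*q^5 - 3*q^4 + 12*q^3 - 16*q^2 - 19*q + 14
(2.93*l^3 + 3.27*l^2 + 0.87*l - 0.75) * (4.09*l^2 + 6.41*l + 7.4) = 11.9837*l^5 + 32.1556*l^4 + 46.201*l^3 + 26.7072*l^2 + 1.6305*l - 5.55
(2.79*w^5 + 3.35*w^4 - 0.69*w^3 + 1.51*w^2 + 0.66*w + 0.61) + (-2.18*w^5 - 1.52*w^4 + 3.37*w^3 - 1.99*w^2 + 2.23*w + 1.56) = 0.61*w^5 + 1.83*w^4 + 2.68*w^3 - 0.48*w^2 + 2.89*w + 2.17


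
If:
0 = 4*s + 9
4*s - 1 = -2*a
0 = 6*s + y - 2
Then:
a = 5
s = -9/4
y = 31/2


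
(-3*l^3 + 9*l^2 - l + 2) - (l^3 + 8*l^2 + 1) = -4*l^3 + l^2 - l + 1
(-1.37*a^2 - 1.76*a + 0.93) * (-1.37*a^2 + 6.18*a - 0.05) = 1.8769*a^4 - 6.0554*a^3 - 12.0824*a^2 + 5.8354*a - 0.0465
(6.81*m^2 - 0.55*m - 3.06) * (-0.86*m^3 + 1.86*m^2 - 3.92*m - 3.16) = -5.8566*m^5 + 13.1396*m^4 - 25.0866*m^3 - 25.0552*m^2 + 13.7332*m + 9.6696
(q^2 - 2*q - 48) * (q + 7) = q^3 + 5*q^2 - 62*q - 336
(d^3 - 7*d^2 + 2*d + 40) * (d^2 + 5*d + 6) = d^5 - 2*d^4 - 27*d^3 + 8*d^2 + 212*d + 240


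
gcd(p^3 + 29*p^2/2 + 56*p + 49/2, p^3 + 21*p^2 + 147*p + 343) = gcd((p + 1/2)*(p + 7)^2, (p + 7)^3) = p^2 + 14*p + 49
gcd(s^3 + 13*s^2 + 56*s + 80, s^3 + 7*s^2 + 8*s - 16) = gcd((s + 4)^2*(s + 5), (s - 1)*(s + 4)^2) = s^2 + 8*s + 16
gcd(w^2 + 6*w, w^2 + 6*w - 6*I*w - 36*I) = w + 6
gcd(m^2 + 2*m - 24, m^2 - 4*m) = m - 4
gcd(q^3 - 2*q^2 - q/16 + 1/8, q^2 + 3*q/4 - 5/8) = 1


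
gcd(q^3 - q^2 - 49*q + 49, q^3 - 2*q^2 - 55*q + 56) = q^2 + 6*q - 7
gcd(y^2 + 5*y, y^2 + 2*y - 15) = y + 5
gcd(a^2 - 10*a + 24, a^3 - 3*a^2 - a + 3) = 1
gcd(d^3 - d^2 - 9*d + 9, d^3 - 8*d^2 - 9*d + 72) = d^2 - 9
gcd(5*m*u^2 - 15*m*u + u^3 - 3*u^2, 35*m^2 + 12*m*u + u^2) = 5*m + u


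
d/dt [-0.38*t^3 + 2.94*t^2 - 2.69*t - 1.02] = -1.14*t^2 + 5.88*t - 2.69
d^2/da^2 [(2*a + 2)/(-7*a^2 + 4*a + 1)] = 4*(4*(a + 1)*(7*a - 2)^2 + 3*(7*a + 1)*(-7*a^2 + 4*a + 1))/(-7*a^2 + 4*a + 1)^3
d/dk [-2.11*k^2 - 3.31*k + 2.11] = -4.22*k - 3.31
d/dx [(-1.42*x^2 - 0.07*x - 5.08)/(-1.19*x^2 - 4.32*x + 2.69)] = (6.0511*x^2 - 19.73*x - 22.1339)/(1.4161*x^4 + 10.2816*x^3 + 12.2602*x^2 - 23.2416*x + 7.2361)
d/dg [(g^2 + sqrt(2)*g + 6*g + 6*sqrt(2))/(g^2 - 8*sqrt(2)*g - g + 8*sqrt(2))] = (-9*sqrt(2)*g^2 - 7*g^2 + 4*sqrt(2)*g + 54*sqrt(2) + 112)/(g^4 - 16*sqrt(2)*g^3 - 2*g^3 + 32*sqrt(2)*g^2 + 129*g^2 - 256*g - 16*sqrt(2)*g + 128)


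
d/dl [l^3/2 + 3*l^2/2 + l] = 3*l^2/2 + 3*l + 1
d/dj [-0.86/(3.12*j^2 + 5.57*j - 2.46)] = (5.3664*j + 4.7902)/(3.12*j^2 + 5.57*j - 2.46)^2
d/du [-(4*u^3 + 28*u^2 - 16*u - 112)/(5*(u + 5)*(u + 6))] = 4*(-u^4 - 22*u^3 - 171*u^2 - 476*u - 188)/(5*(u^4 + 22*u^3 + 181*u^2 + 660*u + 900))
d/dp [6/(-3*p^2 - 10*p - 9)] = 12*(3*p + 5)/(3*p^2 + 10*p + 9)^2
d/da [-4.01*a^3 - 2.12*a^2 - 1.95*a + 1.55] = -12.03*a^2 - 4.24*a - 1.95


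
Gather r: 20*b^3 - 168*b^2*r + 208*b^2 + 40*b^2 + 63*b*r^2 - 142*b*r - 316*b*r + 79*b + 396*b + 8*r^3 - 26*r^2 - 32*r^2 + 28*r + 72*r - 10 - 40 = 20*b^3 + 248*b^2 + 475*b + 8*r^3 + r^2*(63*b - 58) + r*(-168*b^2 - 458*b + 100) - 50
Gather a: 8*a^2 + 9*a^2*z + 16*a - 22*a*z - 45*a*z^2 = a^2*(9*z + 8) + a*(-45*z^2 - 22*z + 16)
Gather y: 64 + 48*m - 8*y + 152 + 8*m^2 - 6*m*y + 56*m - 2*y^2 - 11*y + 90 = 8*m^2 + 104*m - 2*y^2 + y*(-6*m - 19) + 306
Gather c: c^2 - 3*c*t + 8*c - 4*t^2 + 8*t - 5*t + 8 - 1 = c^2 + c*(8 - 3*t) - 4*t^2 + 3*t + 7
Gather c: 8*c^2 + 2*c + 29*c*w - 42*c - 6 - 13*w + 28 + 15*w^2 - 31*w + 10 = 8*c^2 + c*(29*w - 40) + 15*w^2 - 44*w + 32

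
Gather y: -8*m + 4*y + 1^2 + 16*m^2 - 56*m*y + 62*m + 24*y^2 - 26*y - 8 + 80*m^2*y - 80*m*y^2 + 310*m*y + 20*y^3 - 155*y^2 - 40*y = 16*m^2 + 54*m + 20*y^3 + y^2*(-80*m - 131) + y*(80*m^2 + 254*m - 62) - 7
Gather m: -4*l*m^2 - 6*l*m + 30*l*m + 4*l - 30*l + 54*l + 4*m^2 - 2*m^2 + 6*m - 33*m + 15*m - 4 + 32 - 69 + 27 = 28*l + m^2*(2 - 4*l) + m*(24*l - 12) - 14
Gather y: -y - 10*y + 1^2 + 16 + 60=77 - 11*y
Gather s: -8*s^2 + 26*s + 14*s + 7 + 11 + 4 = -8*s^2 + 40*s + 22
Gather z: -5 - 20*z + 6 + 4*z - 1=-16*z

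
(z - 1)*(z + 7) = z^2 + 6*z - 7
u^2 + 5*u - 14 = (u - 2)*(u + 7)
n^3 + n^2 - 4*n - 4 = (n - 2)*(n + 1)*(n + 2)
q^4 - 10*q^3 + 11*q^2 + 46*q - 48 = (q - 8)*(q - 3)*(q - 1)*(q + 2)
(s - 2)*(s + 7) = s^2 + 5*s - 14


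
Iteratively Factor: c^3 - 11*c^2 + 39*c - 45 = (c - 3)*(c^2 - 8*c + 15) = (c - 3)^2*(c - 5)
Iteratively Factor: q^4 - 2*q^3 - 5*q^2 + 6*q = (q - 3)*(q^3 + q^2 - 2*q) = q*(q - 3)*(q^2 + q - 2) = q*(q - 3)*(q - 1)*(q + 2)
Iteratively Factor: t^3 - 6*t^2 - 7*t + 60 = (t - 4)*(t^2 - 2*t - 15) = (t - 5)*(t - 4)*(t + 3)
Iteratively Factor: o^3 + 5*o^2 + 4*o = (o + 4)*(o^2 + o) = (o + 1)*(o + 4)*(o)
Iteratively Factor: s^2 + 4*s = (s + 4)*(s)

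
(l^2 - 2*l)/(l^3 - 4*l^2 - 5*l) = (2 - l)/(-l^2 + 4*l + 5)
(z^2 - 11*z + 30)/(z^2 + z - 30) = (z - 6)/(z + 6)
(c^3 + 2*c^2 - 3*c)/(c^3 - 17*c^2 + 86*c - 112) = c*(c^2 + 2*c - 3)/(c^3 - 17*c^2 + 86*c - 112)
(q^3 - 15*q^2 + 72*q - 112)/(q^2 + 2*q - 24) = (q^2 - 11*q + 28)/(q + 6)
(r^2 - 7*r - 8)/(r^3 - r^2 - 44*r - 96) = (r + 1)/(r^2 + 7*r + 12)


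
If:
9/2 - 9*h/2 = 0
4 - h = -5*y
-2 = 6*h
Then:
No Solution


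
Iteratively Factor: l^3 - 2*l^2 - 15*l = (l)*(l^2 - 2*l - 15) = l*(l + 3)*(l - 5)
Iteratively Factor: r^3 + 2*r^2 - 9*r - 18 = (r + 3)*(r^2 - r - 6) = (r - 3)*(r + 3)*(r + 2)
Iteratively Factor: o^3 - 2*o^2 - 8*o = (o)*(o^2 - 2*o - 8) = o*(o - 4)*(o + 2)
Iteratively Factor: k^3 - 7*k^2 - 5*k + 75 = (k - 5)*(k^2 - 2*k - 15) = (k - 5)^2*(k + 3)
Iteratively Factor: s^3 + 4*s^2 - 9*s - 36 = (s + 3)*(s^2 + s - 12) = (s + 3)*(s + 4)*(s - 3)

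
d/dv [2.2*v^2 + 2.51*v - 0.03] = 4.4*v + 2.51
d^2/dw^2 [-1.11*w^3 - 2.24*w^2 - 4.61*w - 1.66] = -6.66*w - 4.48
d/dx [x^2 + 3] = 2*x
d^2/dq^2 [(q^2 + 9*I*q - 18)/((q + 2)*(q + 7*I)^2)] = (2*q^4 + 26*I*q^3 + q^2*(-216 - 60*I) + q*(432 - 1048*I) + 1948 + 756*I)/(q^7 + q^6*(6 + 28*I) + q^5*(-282 + 168*I) + q^4*(-1756 - 1036*I) + q^3*(-1127 - 8008*I) + q^2*(12054 - 16464*I) + q*(28812 - 10976*I) + 19208)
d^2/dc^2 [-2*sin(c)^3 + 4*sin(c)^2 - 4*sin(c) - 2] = 18*sin(c)^3 - 16*sin(c)^2 - 8*sin(c) + 8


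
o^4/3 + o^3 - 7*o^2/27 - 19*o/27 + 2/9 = (o/3 + 1/3)*(o - 2/3)*(o - 1/3)*(o + 3)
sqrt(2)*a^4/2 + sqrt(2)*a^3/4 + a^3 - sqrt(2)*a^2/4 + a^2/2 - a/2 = a*(a - 1/2)*(a + sqrt(2))*(sqrt(2)*a/2 + sqrt(2)/2)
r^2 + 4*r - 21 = (r - 3)*(r + 7)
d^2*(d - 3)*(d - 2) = d^4 - 5*d^3 + 6*d^2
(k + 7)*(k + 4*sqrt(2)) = k^2 + 4*sqrt(2)*k + 7*k + 28*sqrt(2)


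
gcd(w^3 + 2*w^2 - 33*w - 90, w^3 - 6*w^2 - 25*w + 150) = w^2 - w - 30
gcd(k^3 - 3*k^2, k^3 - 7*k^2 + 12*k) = k^2 - 3*k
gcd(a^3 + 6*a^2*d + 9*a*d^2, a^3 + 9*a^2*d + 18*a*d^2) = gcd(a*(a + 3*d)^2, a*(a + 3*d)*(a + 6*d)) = a^2 + 3*a*d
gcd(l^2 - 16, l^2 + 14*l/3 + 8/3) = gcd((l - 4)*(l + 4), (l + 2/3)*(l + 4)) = l + 4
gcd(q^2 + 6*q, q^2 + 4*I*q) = q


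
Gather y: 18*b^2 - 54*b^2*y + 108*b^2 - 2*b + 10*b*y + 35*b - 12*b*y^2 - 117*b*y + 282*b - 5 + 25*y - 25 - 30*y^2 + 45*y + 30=126*b^2 + 315*b + y^2*(-12*b - 30) + y*(-54*b^2 - 107*b + 70)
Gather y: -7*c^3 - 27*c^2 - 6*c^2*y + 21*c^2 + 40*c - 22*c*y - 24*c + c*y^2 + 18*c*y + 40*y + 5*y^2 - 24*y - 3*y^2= -7*c^3 - 6*c^2 + 16*c + y^2*(c + 2) + y*(-6*c^2 - 4*c + 16)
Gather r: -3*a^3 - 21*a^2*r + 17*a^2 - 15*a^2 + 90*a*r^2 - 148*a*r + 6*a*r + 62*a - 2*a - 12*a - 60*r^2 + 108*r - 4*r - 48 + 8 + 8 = -3*a^3 + 2*a^2 + 48*a + r^2*(90*a - 60) + r*(-21*a^2 - 142*a + 104) - 32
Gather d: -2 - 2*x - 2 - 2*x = -4*x - 4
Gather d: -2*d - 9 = -2*d - 9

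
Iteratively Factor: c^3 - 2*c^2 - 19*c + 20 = (c + 4)*(c^2 - 6*c + 5) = (c - 1)*(c + 4)*(c - 5)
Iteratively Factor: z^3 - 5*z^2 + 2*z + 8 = (z + 1)*(z^2 - 6*z + 8) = (z - 2)*(z + 1)*(z - 4)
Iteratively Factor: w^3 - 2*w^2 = (w)*(w^2 - 2*w) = w^2*(w - 2)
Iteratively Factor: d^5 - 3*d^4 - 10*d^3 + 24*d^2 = (d - 4)*(d^4 + d^3 - 6*d^2) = d*(d - 4)*(d^3 + d^2 - 6*d) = d^2*(d - 4)*(d^2 + d - 6) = d^2*(d - 4)*(d + 3)*(d - 2)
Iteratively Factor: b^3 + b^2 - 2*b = (b + 2)*(b^2 - b) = b*(b + 2)*(b - 1)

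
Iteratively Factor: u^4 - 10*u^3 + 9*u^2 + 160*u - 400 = (u - 4)*(u^3 - 6*u^2 - 15*u + 100) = (u - 4)*(u + 4)*(u^2 - 10*u + 25) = (u - 5)*(u - 4)*(u + 4)*(u - 5)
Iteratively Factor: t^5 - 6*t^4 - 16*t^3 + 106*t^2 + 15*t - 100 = (t - 1)*(t^4 - 5*t^3 - 21*t^2 + 85*t + 100) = (t - 5)*(t - 1)*(t^3 - 21*t - 20) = (t - 5)*(t - 1)*(t + 4)*(t^2 - 4*t - 5) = (t - 5)*(t - 1)*(t + 1)*(t + 4)*(t - 5)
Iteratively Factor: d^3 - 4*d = (d + 2)*(d^2 - 2*d) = (d - 2)*(d + 2)*(d)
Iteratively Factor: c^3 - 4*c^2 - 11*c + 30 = (c - 5)*(c^2 + c - 6) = (c - 5)*(c + 3)*(c - 2)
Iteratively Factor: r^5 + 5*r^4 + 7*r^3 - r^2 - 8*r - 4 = (r - 1)*(r^4 + 6*r^3 + 13*r^2 + 12*r + 4) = (r - 1)*(r + 1)*(r^3 + 5*r^2 + 8*r + 4) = (r - 1)*(r + 1)*(r + 2)*(r^2 + 3*r + 2) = (r - 1)*(r + 1)*(r + 2)^2*(r + 1)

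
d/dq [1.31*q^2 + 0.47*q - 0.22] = 2.62*q + 0.47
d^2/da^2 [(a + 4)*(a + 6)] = 2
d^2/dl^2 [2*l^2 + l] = 4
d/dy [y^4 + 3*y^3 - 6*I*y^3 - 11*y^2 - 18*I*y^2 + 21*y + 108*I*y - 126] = 4*y^3 + y^2*(9 - 18*I) + y*(-22 - 36*I) + 21 + 108*I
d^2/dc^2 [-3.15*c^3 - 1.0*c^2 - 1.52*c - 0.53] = -18.9*c - 2.0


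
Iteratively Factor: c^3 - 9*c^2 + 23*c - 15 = (c - 3)*(c^2 - 6*c + 5) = (c - 3)*(c - 1)*(c - 5)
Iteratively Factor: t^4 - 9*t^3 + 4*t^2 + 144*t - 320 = (t - 4)*(t^3 - 5*t^2 - 16*t + 80) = (t - 5)*(t - 4)*(t^2 - 16) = (t - 5)*(t - 4)^2*(t + 4)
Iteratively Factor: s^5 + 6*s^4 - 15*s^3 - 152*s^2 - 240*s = (s + 3)*(s^4 + 3*s^3 - 24*s^2 - 80*s) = (s + 3)*(s + 4)*(s^3 - s^2 - 20*s) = (s + 3)*(s + 4)^2*(s^2 - 5*s) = s*(s + 3)*(s + 4)^2*(s - 5)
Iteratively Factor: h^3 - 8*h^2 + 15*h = (h - 3)*(h^2 - 5*h) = (h - 5)*(h - 3)*(h)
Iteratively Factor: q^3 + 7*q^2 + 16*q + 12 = (q + 2)*(q^2 + 5*q + 6) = (q + 2)^2*(q + 3)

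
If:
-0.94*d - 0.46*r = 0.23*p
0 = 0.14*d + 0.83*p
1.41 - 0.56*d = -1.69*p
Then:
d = 1.67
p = -0.28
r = -3.27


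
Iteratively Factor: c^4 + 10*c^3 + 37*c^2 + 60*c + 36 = (c + 2)*(c^3 + 8*c^2 + 21*c + 18) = (c + 2)*(c + 3)*(c^2 + 5*c + 6) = (c + 2)*(c + 3)^2*(c + 2)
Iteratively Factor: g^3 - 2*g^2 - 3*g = (g)*(g^2 - 2*g - 3) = g*(g + 1)*(g - 3)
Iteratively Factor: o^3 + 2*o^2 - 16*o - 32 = (o + 2)*(o^2 - 16) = (o + 2)*(o + 4)*(o - 4)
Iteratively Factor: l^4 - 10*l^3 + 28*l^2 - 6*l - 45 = (l - 3)*(l^3 - 7*l^2 + 7*l + 15) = (l - 3)^2*(l^2 - 4*l - 5) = (l - 5)*(l - 3)^2*(l + 1)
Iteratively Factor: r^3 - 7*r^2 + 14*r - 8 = (r - 4)*(r^2 - 3*r + 2) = (r - 4)*(r - 1)*(r - 2)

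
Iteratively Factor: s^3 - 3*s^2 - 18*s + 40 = (s + 4)*(s^2 - 7*s + 10) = (s - 2)*(s + 4)*(s - 5)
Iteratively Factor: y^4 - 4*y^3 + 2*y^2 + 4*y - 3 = (y - 1)*(y^3 - 3*y^2 - y + 3) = (y - 1)^2*(y^2 - 2*y - 3) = (y - 1)^2*(y + 1)*(y - 3)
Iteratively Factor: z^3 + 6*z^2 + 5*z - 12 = (z + 4)*(z^2 + 2*z - 3) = (z + 3)*(z + 4)*(z - 1)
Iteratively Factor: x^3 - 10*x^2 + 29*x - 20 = (x - 1)*(x^2 - 9*x + 20) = (x - 4)*(x - 1)*(x - 5)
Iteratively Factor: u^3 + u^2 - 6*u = (u - 2)*(u^2 + 3*u) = (u - 2)*(u + 3)*(u)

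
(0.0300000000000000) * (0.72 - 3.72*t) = 0.0216 - 0.1116*t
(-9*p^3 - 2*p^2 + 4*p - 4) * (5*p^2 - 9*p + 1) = -45*p^5 + 71*p^4 + 29*p^3 - 58*p^2 + 40*p - 4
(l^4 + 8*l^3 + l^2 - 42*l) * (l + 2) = l^5 + 10*l^4 + 17*l^3 - 40*l^2 - 84*l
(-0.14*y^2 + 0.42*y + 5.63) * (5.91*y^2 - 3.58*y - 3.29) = -0.8274*y^4 + 2.9834*y^3 + 32.2303*y^2 - 21.5372*y - 18.5227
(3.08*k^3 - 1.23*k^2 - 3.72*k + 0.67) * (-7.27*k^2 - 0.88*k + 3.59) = -22.3916*k^5 + 6.2317*k^4 + 39.184*k^3 - 6.013*k^2 - 13.9444*k + 2.4053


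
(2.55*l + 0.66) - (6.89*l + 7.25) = -4.34*l - 6.59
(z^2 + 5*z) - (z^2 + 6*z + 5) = -z - 5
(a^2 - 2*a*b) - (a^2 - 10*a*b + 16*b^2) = 8*a*b - 16*b^2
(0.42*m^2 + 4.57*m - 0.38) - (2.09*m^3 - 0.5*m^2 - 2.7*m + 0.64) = -2.09*m^3 + 0.92*m^2 + 7.27*m - 1.02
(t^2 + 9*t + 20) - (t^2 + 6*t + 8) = 3*t + 12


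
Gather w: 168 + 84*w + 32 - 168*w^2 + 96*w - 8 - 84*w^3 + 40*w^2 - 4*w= -84*w^3 - 128*w^2 + 176*w + 192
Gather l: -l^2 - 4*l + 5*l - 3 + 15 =-l^2 + l + 12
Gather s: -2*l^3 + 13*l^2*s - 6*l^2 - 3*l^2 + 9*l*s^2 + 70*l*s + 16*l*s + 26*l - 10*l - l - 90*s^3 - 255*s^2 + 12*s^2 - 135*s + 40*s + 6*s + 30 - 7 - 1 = -2*l^3 - 9*l^2 + 15*l - 90*s^3 + s^2*(9*l - 243) + s*(13*l^2 + 86*l - 89) + 22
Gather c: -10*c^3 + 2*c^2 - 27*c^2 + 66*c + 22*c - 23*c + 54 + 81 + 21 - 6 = -10*c^3 - 25*c^2 + 65*c + 150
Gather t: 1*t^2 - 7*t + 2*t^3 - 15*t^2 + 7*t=2*t^3 - 14*t^2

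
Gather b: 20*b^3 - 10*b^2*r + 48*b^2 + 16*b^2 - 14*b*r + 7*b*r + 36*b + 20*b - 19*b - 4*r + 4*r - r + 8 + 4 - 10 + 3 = 20*b^3 + b^2*(64 - 10*r) + b*(37 - 7*r) - r + 5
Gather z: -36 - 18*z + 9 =-18*z - 27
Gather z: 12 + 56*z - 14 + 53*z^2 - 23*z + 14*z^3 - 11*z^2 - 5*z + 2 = 14*z^3 + 42*z^2 + 28*z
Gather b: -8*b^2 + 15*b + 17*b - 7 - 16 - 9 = -8*b^2 + 32*b - 32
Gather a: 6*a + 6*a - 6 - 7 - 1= 12*a - 14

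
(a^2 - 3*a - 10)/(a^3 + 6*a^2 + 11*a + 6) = (a - 5)/(a^2 + 4*a + 3)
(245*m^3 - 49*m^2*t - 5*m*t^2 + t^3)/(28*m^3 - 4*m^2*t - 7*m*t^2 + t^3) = (-35*m^2 + 2*m*t + t^2)/(-4*m^2 + t^2)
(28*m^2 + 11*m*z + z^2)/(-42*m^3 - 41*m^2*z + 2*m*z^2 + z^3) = (4*m + z)/(-6*m^2 - 5*m*z + z^2)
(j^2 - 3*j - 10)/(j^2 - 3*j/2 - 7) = 2*(j - 5)/(2*j - 7)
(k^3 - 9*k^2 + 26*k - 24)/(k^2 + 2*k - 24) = (k^2 - 5*k + 6)/(k + 6)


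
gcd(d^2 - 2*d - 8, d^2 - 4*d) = d - 4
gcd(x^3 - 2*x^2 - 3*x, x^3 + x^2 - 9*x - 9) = x^2 - 2*x - 3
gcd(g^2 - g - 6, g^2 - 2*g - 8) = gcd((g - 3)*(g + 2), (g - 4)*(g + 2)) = g + 2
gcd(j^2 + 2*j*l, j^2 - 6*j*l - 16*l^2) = j + 2*l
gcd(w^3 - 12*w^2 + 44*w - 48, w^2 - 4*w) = w - 4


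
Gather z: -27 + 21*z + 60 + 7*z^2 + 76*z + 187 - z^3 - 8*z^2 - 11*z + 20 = -z^3 - z^2 + 86*z + 240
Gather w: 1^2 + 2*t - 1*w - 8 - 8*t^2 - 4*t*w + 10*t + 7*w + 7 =-8*t^2 + 12*t + w*(6 - 4*t)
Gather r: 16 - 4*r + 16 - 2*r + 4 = 36 - 6*r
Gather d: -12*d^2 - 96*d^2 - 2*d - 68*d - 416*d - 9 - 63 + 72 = -108*d^2 - 486*d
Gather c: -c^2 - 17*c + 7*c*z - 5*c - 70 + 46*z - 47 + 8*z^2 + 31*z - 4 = -c^2 + c*(7*z - 22) + 8*z^2 + 77*z - 121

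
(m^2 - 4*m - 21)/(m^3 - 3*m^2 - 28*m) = (m + 3)/(m*(m + 4))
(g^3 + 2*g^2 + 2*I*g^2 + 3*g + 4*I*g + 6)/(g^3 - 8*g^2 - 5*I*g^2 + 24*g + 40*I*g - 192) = (g^2 + g*(2 - I) - 2*I)/(g^2 - 8*g*(1 + I) + 64*I)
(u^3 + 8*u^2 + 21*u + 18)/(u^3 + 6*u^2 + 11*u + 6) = (u + 3)/(u + 1)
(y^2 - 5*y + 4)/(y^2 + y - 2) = (y - 4)/(y + 2)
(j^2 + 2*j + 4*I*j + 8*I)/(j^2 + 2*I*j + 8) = (j + 2)/(j - 2*I)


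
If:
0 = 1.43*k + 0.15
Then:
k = -0.10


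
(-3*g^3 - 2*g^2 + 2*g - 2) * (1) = -3*g^3 - 2*g^2 + 2*g - 2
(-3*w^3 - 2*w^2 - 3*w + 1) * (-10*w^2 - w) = 30*w^5 + 23*w^4 + 32*w^3 - 7*w^2 - w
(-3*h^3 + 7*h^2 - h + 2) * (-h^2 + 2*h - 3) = 3*h^5 - 13*h^4 + 24*h^3 - 25*h^2 + 7*h - 6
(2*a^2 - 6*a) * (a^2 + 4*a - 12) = 2*a^4 + 2*a^3 - 48*a^2 + 72*a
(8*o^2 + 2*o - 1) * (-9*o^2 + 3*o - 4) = -72*o^4 + 6*o^3 - 17*o^2 - 11*o + 4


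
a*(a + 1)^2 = a^3 + 2*a^2 + a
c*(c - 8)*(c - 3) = c^3 - 11*c^2 + 24*c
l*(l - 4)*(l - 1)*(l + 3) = l^4 - 2*l^3 - 11*l^2 + 12*l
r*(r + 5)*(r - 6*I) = r^3 + 5*r^2 - 6*I*r^2 - 30*I*r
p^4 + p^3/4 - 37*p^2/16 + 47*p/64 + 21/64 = (p - 1)*(p - 3/4)*(p + 1/4)*(p + 7/4)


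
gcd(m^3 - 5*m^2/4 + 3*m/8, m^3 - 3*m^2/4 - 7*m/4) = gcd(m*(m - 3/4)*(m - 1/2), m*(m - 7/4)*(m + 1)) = m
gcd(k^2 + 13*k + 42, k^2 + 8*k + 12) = k + 6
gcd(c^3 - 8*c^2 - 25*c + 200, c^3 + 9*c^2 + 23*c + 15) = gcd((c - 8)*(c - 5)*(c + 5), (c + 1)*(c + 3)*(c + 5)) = c + 5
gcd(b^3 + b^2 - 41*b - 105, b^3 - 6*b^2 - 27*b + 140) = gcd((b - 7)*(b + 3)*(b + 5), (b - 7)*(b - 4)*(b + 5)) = b^2 - 2*b - 35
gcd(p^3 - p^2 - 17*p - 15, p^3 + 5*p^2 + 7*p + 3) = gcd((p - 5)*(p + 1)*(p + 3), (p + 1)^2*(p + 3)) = p^2 + 4*p + 3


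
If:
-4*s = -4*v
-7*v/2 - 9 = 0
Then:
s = -18/7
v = -18/7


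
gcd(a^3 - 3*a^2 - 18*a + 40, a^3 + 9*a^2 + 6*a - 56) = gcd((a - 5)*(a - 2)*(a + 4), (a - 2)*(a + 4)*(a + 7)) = a^2 + 2*a - 8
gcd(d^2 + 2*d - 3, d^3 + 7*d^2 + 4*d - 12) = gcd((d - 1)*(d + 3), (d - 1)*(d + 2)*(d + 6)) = d - 1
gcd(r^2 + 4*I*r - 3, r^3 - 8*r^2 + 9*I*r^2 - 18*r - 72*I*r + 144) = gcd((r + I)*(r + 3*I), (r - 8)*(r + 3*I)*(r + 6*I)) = r + 3*I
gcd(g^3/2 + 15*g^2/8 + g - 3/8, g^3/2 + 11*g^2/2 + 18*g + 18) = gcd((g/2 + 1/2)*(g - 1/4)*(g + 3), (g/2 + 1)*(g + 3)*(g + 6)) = g + 3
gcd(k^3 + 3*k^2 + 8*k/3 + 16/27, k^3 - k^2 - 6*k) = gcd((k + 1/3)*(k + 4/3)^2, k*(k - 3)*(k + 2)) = 1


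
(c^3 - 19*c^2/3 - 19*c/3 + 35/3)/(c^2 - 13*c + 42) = (3*c^2 + 2*c - 5)/(3*(c - 6))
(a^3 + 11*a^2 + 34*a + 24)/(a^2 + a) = a + 10 + 24/a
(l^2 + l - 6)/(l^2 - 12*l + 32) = (l^2 + l - 6)/(l^2 - 12*l + 32)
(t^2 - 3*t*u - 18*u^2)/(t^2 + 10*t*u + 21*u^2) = (t - 6*u)/(t + 7*u)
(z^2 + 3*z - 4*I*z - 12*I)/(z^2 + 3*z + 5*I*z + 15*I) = (z - 4*I)/(z + 5*I)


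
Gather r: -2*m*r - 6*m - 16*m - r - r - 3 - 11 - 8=-22*m + r*(-2*m - 2) - 22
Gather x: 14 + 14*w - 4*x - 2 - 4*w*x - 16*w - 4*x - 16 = -2*w + x*(-4*w - 8) - 4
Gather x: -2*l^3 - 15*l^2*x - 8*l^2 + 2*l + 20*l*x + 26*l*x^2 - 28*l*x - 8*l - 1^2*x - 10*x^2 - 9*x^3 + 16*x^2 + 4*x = -2*l^3 - 8*l^2 - 6*l - 9*x^3 + x^2*(26*l + 6) + x*(-15*l^2 - 8*l + 3)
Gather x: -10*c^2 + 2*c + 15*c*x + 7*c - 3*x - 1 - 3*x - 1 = -10*c^2 + 9*c + x*(15*c - 6) - 2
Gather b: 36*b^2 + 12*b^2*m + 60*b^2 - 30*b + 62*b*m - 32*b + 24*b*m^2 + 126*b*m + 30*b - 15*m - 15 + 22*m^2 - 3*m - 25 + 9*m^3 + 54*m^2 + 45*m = b^2*(12*m + 96) + b*(24*m^2 + 188*m - 32) + 9*m^3 + 76*m^2 + 27*m - 40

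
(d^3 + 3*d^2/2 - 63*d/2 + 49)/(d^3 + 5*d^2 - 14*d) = (d - 7/2)/d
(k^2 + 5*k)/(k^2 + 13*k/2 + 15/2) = 2*k/(2*k + 3)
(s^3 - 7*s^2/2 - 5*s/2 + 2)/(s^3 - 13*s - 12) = (s - 1/2)/(s + 3)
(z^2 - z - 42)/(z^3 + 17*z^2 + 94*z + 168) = (z - 7)/(z^2 + 11*z + 28)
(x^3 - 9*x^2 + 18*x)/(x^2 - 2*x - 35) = x*(-x^2 + 9*x - 18)/(-x^2 + 2*x + 35)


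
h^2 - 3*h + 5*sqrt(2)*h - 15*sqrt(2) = (h - 3)*(h + 5*sqrt(2))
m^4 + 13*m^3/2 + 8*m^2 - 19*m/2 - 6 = (m - 1)*(m + 1/2)*(m + 3)*(m + 4)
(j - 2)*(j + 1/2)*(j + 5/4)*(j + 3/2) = j^4 + 5*j^3/4 - 13*j^2/4 - 89*j/16 - 15/8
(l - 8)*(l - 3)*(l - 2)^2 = l^4 - 15*l^3 + 72*l^2 - 140*l + 96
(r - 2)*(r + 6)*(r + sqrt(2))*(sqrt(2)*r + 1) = sqrt(2)*r^4 + 3*r^3 + 4*sqrt(2)*r^3 - 11*sqrt(2)*r^2 + 12*r^2 - 36*r + 4*sqrt(2)*r - 12*sqrt(2)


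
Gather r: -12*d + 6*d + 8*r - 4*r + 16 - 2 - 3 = -6*d + 4*r + 11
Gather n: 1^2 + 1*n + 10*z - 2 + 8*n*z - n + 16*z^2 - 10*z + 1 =8*n*z + 16*z^2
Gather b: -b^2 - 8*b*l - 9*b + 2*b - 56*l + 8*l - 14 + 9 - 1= -b^2 + b*(-8*l - 7) - 48*l - 6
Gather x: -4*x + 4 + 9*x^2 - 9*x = 9*x^2 - 13*x + 4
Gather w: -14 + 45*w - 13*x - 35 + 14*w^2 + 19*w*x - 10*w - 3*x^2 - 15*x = 14*w^2 + w*(19*x + 35) - 3*x^2 - 28*x - 49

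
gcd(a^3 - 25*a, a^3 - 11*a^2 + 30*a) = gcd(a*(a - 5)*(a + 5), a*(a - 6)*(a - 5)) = a^2 - 5*a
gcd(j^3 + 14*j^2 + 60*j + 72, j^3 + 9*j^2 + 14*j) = j + 2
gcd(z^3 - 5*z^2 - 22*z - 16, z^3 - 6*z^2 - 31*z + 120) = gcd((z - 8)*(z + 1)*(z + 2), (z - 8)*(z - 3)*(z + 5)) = z - 8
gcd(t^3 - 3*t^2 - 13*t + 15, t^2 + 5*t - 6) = t - 1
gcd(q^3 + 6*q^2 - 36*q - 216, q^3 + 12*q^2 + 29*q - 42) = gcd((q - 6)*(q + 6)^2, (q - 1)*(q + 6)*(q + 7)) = q + 6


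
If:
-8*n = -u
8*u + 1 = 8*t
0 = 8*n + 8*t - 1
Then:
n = 0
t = 1/8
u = 0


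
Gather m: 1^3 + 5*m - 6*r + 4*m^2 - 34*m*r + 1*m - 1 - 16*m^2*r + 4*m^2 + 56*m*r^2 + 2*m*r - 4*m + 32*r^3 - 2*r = m^2*(8 - 16*r) + m*(56*r^2 - 32*r + 2) + 32*r^3 - 8*r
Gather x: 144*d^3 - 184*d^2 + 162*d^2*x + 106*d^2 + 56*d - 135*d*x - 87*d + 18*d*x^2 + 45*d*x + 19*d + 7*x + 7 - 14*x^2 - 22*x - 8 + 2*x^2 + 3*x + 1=144*d^3 - 78*d^2 - 12*d + x^2*(18*d - 12) + x*(162*d^2 - 90*d - 12)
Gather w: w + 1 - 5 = w - 4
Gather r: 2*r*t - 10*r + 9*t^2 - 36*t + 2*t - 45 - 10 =r*(2*t - 10) + 9*t^2 - 34*t - 55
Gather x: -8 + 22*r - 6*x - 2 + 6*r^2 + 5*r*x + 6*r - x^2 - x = 6*r^2 + 28*r - x^2 + x*(5*r - 7) - 10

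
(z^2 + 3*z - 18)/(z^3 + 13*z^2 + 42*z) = (z - 3)/(z*(z + 7))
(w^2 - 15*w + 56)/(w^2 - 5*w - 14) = (w - 8)/(w + 2)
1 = 1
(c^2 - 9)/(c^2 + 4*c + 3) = (c - 3)/(c + 1)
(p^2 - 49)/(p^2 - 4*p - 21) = (p + 7)/(p + 3)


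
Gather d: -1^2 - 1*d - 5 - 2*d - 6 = -3*d - 12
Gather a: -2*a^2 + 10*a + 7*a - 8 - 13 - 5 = -2*a^2 + 17*a - 26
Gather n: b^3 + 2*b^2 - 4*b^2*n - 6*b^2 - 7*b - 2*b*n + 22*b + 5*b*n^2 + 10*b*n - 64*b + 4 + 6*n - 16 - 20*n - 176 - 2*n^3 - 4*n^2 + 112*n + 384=b^3 - 4*b^2 - 49*b - 2*n^3 + n^2*(5*b - 4) + n*(-4*b^2 + 8*b + 98) + 196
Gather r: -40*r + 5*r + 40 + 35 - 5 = 70 - 35*r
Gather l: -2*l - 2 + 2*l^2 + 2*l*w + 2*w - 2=2*l^2 + l*(2*w - 2) + 2*w - 4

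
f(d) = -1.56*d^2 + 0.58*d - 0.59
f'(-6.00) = 19.30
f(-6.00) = -60.23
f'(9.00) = -27.50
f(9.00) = -121.73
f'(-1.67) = 5.79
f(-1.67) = -5.91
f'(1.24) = -3.29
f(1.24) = -2.27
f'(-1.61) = 5.60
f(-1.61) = -5.57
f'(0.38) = -0.61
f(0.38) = -0.59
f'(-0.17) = 1.11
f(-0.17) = -0.73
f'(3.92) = -11.65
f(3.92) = -22.29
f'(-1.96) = 6.70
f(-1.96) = -7.72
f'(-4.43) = 14.40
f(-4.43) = -33.77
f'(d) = 0.58 - 3.12*d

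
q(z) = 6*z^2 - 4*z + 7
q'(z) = 12*z - 4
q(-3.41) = 90.41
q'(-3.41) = -44.92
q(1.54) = 15.07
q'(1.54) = 14.48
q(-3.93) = 115.39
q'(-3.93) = -51.16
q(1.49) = 14.36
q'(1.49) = 13.88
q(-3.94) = 115.90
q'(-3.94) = -51.28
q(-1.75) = 32.38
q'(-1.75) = -25.00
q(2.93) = 46.79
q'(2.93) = 31.16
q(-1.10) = 18.66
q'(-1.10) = -17.20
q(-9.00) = 529.00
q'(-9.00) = -112.00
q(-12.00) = 919.00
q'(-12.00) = -148.00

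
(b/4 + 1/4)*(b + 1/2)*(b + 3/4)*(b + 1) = b^4/4 + 13*b^3/16 + 31*b^2/32 + b/2 + 3/32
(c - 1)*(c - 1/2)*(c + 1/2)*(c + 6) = c^4 + 5*c^3 - 25*c^2/4 - 5*c/4 + 3/2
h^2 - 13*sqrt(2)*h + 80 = (h - 8*sqrt(2))*(h - 5*sqrt(2))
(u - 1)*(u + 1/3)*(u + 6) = u^3 + 16*u^2/3 - 13*u/3 - 2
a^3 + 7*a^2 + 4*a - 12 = (a - 1)*(a + 2)*(a + 6)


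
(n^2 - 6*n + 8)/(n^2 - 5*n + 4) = (n - 2)/(n - 1)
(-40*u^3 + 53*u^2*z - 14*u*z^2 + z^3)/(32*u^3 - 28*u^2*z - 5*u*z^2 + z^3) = (-5*u + z)/(4*u + z)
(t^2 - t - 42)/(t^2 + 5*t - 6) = (t - 7)/(t - 1)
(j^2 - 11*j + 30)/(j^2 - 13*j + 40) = (j - 6)/(j - 8)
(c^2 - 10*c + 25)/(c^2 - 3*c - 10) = (c - 5)/(c + 2)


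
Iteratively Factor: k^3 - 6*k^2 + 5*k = (k)*(k^2 - 6*k + 5) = k*(k - 5)*(k - 1)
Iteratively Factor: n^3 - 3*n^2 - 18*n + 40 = (n - 5)*(n^2 + 2*n - 8) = (n - 5)*(n + 4)*(n - 2)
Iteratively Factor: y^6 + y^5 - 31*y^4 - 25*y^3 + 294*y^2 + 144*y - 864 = (y + 4)*(y^5 - 3*y^4 - 19*y^3 + 51*y^2 + 90*y - 216) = (y - 4)*(y + 4)*(y^4 + y^3 - 15*y^2 - 9*y + 54) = (y - 4)*(y - 3)*(y + 4)*(y^3 + 4*y^2 - 3*y - 18) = (y - 4)*(y - 3)*(y + 3)*(y + 4)*(y^2 + y - 6) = (y - 4)*(y - 3)*(y + 3)^2*(y + 4)*(y - 2)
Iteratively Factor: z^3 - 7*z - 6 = (z - 3)*(z^2 + 3*z + 2) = (z - 3)*(z + 1)*(z + 2)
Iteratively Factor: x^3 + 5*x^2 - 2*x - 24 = (x + 3)*(x^2 + 2*x - 8) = (x - 2)*(x + 3)*(x + 4)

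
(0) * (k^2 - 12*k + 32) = 0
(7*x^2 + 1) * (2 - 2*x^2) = -14*x^4 + 12*x^2 + 2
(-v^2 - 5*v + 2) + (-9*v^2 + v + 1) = -10*v^2 - 4*v + 3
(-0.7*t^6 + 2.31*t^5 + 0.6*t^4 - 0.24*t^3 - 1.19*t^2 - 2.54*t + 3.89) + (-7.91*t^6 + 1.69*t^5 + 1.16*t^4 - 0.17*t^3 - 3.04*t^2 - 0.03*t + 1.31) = -8.61*t^6 + 4.0*t^5 + 1.76*t^4 - 0.41*t^3 - 4.23*t^2 - 2.57*t + 5.2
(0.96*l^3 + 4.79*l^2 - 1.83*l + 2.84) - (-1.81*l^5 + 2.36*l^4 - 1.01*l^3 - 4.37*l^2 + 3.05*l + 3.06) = 1.81*l^5 - 2.36*l^4 + 1.97*l^3 + 9.16*l^2 - 4.88*l - 0.22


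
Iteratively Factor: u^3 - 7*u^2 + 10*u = (u - 5)*(u^2 - 2*u) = (u - 5)*(u - 2)*(u)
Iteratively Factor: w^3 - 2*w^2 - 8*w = (w - 4)*(w^2 + 2*w) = w*(w - 4)*(w + 2)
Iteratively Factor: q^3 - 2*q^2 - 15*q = (q - 5)*(q^2 + 3*q) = q*(q - 5)*(q + 3)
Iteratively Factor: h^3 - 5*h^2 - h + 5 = (h + 1)*(h^2 - 6*h + 5) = (h - 5)*(h + 1)*(h - 1)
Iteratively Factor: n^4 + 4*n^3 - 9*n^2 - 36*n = (n + 4)*(n^3 - 9*n) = (n + 3)*(n + 4)*(n^2 - 3*n) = n*(n + 3)*(n + 4)*(n - 3)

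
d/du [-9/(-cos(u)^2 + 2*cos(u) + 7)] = 18*(cos(u) - 1)*sin(u)/(sin(u)^2 + 2*cos(u) + 6)^2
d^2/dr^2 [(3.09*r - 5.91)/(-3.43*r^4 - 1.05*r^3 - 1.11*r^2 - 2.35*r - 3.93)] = (-436.242492*r^7 + 1212.55302*r^6 + 547.518258*r^5 + 611.043174*r^4 + 1141.452492*r^3 - 671.796072*r^2 + 27.048762*r + 70.788954)/(40.353607*r^12 + 37.059435*r^11 + 50.521842*r^10 + 108.08616*r^9 + 205.838955*r^8 + 150.26004*r^7 + 177.402315*r^6 + 243.63126*r^5 + 250.028055*r^4 + 123.13774*r^3 + 116.541792*r^2 + 108.886545*r + 60.698457)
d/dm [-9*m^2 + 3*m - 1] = 3 - 18*m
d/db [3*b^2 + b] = 6*b + 1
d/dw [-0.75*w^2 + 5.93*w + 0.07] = 5.93 - 1.5*w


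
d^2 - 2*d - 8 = (d - 4)*(d + 2)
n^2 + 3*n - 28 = (n - 4)*(n + 7)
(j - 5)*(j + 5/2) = j^2 - 5*j/2 - 25/2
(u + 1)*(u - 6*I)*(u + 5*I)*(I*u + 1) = I*u^4 + 2*u^3 + I*u^3 + 2*u^2 + 29*I*u^2 + 30*u + 29*I*u + 30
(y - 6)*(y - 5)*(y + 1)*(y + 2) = y^4 - 8*y^3 - y^2 + 68*y + 60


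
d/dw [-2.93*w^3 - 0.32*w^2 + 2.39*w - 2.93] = -8.79*w^2 - 0.64*w + 2.39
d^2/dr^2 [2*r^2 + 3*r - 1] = 4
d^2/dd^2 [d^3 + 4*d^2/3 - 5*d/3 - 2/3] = 6*d + 8/3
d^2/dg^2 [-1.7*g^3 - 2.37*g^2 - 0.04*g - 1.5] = -10.2*g - 4.74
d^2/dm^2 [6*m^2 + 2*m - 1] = 12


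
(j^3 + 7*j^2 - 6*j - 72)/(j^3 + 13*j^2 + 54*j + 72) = (j - 3)/(j + 3)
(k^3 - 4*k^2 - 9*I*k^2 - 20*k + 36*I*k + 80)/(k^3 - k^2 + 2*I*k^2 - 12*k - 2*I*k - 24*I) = (k^2 - 9*I*k - 20)/(k^2 + k*(3 + 2*I) + 6*I)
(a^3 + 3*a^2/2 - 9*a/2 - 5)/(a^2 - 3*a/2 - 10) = (a^2 - a - 2)/(a - 4)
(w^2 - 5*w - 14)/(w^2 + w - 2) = (w - 7)/(w - 1)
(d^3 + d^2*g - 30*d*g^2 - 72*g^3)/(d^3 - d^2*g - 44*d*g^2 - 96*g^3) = (d - 6*g)/(d - 8*g)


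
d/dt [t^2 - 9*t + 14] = 2*t - 9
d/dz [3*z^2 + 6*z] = 6*z + 6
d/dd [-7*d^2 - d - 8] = -14*d - 1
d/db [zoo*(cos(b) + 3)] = zoo*sin(b)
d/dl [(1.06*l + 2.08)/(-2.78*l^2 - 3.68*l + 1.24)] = (2.9468*l^2 + 11.5648*l + 8.9688)/(7.7284*l^4 + 20.4608*l^3 + 6.648*l^2 - 9.1264*l + 1.5376)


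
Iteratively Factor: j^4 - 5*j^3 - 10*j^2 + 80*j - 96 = (j - 3)*(j^3 - 2*j^2 - 16*j + 32) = (j - 3)*(j + 4)*(j^2 - 6*j + 8) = (j - 4)*(j - 3)*(j + 4)*(j - 2)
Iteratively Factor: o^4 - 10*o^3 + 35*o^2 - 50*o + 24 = (o - 1)*(o^3 - 9*o^2 + 26*o - 24) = (o - 3)*(o - 1)*(o^2 - 6*o + 8) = (o - 4)*(o - 3)*(o - 1)*(o - 2)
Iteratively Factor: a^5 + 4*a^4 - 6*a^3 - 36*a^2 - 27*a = (a + 3)*(a^4 + a^3 - 9*a^2 - 9*a) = (a + 1)*(a + 3)*(a^3 - 9*a) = a*(a + 1)*(a + 3)*(a^2 - 9) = a*(a + 1)*(a + 3)^2*(a - 3)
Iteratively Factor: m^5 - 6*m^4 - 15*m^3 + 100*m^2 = (m - 5)*(m^4 - m^3 - 20*m^2) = m*(m - 5)*(m^3 - m^2 - 20*m) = m*(m - 5)^2*(m^2 + 4*m) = m^2*(m - 5)^2*(m + 4)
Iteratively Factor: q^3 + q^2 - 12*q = (q - 3)*(q^2 + 4*q) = q*(q - 3)*(q + 4)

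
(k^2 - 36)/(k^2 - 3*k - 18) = (k + 6)/(k + 3)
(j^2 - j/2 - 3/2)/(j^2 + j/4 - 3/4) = 2*(2*j - 3)/(4*j - 3)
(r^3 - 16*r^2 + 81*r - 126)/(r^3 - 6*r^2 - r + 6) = (r^2 - 10*r + 21)/(r^2 - 1)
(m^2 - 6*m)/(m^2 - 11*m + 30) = m/(m - 5)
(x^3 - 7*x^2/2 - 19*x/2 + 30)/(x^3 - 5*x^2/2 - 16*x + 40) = (x + 3)/(x + 4)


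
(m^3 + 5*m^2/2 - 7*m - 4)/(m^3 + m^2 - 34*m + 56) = (m^2 + 9*m/2 + 2)/(m^2 + 3*m - 28)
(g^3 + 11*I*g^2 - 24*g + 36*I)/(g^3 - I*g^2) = 1 + 12*I/g - 36/g^2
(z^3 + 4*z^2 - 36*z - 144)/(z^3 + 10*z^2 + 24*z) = (z - 6)/z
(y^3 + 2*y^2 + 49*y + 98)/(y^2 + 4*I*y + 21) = (y^2 + y*(2 - 7*I) - 14*I)/(y - 3*I)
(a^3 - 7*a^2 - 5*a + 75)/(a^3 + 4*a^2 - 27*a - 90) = (a - 5)/(a + 6)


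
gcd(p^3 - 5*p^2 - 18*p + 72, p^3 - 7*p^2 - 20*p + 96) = p^2 + p - 12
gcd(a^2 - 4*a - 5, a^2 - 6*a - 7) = a + 1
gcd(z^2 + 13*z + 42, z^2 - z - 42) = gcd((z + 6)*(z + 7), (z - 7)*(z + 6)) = z + 6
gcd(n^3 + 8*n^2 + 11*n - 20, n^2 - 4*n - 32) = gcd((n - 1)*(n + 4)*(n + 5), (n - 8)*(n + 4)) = n + 4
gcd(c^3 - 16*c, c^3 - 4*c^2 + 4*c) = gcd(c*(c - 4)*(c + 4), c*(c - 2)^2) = c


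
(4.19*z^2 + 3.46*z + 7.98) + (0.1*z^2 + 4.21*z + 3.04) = 4.29*z^2 + 7.67*z + 11.02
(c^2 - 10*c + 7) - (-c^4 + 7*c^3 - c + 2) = c^4 - 7*c^3 + c^2 - 9*c + 5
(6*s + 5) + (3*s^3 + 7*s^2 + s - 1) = 3*s^3 + 7*s^2 + 7*s + 4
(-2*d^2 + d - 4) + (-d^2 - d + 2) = -3*d^2 - 2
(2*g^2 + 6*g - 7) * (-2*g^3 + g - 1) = -4*g^5 - 12*g^4 + 16*g^3 + 4*g^2 - 13*g + 7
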